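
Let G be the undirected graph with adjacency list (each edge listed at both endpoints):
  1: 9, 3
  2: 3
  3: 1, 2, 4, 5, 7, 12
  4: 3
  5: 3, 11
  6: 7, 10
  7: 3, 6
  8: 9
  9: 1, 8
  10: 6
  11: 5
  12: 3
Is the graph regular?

No

Degrees: 1:2, 2:1, 3:6, 4:1, 5:2, 6:2, 7:2, 8:1, 9:2, 10:1, 11:1, 12:1
Vertex 2 has degree 1 while 3 has degree 6, so the graph is not regular.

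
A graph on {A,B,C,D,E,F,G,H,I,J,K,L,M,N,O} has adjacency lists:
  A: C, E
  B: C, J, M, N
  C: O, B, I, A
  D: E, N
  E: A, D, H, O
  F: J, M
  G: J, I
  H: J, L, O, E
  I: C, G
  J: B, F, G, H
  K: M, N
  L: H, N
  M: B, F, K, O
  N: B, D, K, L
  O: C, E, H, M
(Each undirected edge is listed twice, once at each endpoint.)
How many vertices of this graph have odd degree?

Degrees: A:2, B:4, C:4, D:2, E:4, F:2, G:2, H:4, I:2, J:4, K:2, L:2, M:4, N:4, O:4
Odd-degree vertices: none.

0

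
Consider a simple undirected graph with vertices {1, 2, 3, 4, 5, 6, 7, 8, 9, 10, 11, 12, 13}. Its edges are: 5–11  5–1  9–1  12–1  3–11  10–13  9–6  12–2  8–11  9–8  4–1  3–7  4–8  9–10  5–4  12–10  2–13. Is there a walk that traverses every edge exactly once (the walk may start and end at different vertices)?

Degrees: 1:4, 2:2, 3:2, 4:3, 5:3, 6:1, 7:1, 8:3, 9:4, 10:3, 11:3, 12:3, 13:2
Odd-degree vertices: 4, 5, 6, 7, 8, 10, 11, 12 (8 total).
With 8 odd-degree vertices (more than two), no single trail can use every edge.

No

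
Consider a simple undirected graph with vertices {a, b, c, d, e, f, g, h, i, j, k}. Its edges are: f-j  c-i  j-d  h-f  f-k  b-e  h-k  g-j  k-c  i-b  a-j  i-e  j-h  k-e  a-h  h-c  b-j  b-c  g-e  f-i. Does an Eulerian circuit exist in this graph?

Degrees: a:2, b:4, c:4, d:1, e:4, f:4, g:2, h:5, i:4, j:6, k:4
Vertices with odd degree: d, h. An Eulerian circuit requires all degrees even.

No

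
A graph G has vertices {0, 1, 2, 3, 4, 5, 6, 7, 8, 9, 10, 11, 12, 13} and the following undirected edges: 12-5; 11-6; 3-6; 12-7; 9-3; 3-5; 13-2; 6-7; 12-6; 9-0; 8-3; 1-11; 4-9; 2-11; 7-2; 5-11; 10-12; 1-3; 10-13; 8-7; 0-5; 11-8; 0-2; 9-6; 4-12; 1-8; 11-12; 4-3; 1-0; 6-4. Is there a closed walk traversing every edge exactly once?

Yes

Degrees: 0:4, 1:4, 2:4, 3:6, 4:4, 5:4, 6:6, 7:4, 8:4, 9:4, 10:2, 11:6, 12:6, 13:2
Every vertex has even degree and the edges form a single connected piece, so an Eulerian circuit exists.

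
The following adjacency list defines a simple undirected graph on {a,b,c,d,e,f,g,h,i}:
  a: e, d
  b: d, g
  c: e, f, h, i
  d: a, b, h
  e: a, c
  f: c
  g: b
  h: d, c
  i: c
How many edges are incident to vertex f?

1

Neighbors of f: c.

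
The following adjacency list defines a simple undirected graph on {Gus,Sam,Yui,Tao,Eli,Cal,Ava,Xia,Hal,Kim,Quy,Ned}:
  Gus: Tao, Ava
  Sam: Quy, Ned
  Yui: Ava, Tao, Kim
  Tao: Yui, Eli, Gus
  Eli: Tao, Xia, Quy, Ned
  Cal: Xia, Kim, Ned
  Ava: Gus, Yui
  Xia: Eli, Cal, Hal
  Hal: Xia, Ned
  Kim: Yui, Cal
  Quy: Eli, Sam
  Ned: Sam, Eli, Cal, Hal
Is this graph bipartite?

Yes

Color {Tao, Ava, Xia, Kim, Quy, Ned} black and {Gus, Sam, Yui, Eli, Cal, Hal} white. No edge joins two same-colored vertices, so the graph is bipartite.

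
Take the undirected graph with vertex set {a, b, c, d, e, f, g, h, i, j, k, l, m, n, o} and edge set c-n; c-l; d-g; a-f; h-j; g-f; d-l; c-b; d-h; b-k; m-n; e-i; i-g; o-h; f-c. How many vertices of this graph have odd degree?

Degrees: a:1, b:2, c:4, d:3, e:1, f:3, g:3, h:3, i:2, j:1, k:1, l:2, m:1, n:2, o:1
Odd-degree vertices: a, d, e, f, g, h, j, k, m, o.

10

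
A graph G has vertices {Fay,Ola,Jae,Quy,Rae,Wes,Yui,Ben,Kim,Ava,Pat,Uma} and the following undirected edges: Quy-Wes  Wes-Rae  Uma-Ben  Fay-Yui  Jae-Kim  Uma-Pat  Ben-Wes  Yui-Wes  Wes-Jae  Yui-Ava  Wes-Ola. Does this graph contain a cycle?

No

The graph has 12 vertices, 11 edges, and 1 connected component.
A forest on 12 vertices with 1 component has exactly 11 edges, which matches — so no cycle.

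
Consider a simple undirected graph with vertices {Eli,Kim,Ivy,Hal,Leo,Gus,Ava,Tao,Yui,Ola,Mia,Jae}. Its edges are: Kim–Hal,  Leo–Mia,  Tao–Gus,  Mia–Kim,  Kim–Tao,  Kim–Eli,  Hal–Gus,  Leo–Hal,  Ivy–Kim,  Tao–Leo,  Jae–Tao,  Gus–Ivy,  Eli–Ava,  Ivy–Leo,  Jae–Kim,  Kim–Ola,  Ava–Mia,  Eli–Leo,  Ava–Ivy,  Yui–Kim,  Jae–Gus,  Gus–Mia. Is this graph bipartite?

Kim-Tao-Jae-Kim is an odd cycle (length 3), and a bipartite graph can contain only even cycles.

No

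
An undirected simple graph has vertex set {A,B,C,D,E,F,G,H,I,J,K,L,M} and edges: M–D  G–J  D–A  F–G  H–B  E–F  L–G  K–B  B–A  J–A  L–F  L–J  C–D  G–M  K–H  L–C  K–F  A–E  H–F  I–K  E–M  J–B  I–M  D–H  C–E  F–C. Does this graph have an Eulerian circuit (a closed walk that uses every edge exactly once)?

Degrees: A:4, B:4, C:4, D:4, E:4, F:6, G:4, H:4, I:2, J:4, K:4, L:4, M:4
Every vertex has even degree and the edges form a single connected piece, so an Eulerian circuit exists.

Yes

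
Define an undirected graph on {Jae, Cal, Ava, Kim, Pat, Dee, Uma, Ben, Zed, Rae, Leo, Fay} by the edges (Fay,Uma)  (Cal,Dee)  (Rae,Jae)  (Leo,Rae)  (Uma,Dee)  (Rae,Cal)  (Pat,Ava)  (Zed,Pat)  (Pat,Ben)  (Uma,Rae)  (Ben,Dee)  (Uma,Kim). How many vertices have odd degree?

8

Degrees: Jae:1, Cal:2, Ava:1, Kim:1, Pat:3, Dee:3, Uma:4, Ben:2, Zed:1, Rae:4, Leo:1, Fay:1
Odd-degree vertices: Jae, Ava, Kim, Pat, Dee, Zed, Leo, Fay.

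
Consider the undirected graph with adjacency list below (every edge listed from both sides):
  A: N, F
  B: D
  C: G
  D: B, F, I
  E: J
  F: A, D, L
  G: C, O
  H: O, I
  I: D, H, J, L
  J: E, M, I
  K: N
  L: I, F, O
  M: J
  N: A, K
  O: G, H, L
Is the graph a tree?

No

The graph has 15 vertices and 16 edges.
Connected but with 16 > 14 edges, so it has a cycle and is not a tree.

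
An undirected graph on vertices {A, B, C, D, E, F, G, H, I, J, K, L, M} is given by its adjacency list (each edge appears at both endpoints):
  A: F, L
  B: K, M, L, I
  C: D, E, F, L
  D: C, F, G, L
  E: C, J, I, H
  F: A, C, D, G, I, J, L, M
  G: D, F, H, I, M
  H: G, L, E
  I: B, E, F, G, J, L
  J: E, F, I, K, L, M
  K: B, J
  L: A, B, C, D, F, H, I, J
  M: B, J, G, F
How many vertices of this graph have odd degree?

2

Degrees: A:2, B:4, C:4, D:4, E:4, F:8, G:5, H:3, I:6, J:6, K:2, L:8, M:4
Odd-degree vertices: G, H.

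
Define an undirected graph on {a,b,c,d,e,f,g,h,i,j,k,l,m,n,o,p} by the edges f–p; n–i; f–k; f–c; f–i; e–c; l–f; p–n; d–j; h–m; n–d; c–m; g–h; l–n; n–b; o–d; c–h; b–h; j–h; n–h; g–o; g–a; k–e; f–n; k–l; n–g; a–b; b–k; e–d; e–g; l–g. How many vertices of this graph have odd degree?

Degrees: a:2, b:4, c:4, d:4, e:4, f:6, g:6, h:6, i:2, j:2, k:4, l:4, m:2, n:8, o:2, p:2
Odd-degree vertices: none.

0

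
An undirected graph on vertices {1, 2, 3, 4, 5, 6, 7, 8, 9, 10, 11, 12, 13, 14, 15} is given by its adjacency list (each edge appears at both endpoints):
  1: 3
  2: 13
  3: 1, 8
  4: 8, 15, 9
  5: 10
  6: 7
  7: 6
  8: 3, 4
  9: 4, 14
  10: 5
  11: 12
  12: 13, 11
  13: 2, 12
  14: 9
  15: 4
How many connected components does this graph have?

4

Component: {5, 10}
Component: {6, 7}
Component: {2, 11, 12, 13}
Component: {1, 3, 4, 8, 9, 14, 15}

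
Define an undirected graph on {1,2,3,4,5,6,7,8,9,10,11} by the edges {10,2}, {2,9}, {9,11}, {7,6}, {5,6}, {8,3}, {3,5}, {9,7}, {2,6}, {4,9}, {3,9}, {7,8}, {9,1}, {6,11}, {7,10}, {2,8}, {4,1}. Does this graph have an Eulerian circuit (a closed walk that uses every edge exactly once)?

No

Degrees: 1:2, 2:4, 3:3, 4:2, 5:2, 6:4, 7:4, 8:3, 9:6, 10:2, 11:2
Vertices with odd degree: 3, 8. An Eulerian circuit requires all degrees even.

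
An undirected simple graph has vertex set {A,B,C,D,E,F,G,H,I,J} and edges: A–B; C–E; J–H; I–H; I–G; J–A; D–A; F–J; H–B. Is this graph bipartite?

Yes

Partition the vertices as {B, D, E, I, J} vs {A, C, F, G, H}. Each listed edge has one endpoint in each part, so the graph is bipartite.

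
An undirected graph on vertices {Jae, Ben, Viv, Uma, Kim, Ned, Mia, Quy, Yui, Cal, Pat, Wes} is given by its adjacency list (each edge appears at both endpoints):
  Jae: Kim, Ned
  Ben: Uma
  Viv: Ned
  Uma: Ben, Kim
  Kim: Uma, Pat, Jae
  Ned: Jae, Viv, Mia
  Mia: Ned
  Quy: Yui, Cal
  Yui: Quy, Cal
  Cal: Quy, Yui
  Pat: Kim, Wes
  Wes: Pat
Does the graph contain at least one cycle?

The graph has 12 vertices, 11 edges, and 2 connected components.
Since 11 > 12 - 2, a cycle must exist; for instance Quy-Yui-Cal-Quy.

Yes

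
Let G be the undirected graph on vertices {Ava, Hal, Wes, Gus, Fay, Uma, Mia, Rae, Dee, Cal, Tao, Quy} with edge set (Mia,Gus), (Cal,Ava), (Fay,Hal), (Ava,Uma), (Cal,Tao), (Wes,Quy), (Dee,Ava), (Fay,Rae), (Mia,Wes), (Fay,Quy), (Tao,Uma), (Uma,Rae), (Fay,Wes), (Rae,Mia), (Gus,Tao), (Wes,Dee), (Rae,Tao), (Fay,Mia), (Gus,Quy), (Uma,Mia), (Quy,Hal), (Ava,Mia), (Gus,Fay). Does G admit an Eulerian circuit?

Degrees: Ava:4, Hal:2, Wes:4, Gus:4, Fay:6, Uma:4, Mia:6, Rae:4, Dee:2, Cal:2, Tao:4, Quy:4
All degrees are even and the non-isolated vertices are connected — an Eulerian circuit exists.

Yes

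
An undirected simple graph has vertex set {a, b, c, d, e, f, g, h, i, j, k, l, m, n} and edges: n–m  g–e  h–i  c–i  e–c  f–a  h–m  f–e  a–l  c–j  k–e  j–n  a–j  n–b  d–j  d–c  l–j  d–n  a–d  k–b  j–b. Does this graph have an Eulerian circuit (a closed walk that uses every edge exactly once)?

No

Degrees: a:4, b:3, c:4, d:4, e:4, f:2, g:1, h:2, i:2, j:6, k:2, l:2, m:2, n:4
Vertices with odd degree: b, g. An Eulerian circuit requires all degrees even.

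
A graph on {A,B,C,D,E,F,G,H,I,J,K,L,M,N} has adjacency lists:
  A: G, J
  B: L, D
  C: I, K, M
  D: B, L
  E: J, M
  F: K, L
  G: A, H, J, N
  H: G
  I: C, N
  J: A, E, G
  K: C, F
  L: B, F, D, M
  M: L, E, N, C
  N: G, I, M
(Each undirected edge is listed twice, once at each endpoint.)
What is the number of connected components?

1

Component: {A, B, C, D, E, F, G, H, I, J, K, L, M, N}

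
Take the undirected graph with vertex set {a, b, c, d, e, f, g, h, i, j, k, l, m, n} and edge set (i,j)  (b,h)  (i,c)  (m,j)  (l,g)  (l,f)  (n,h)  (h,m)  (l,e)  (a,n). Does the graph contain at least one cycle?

No

|V| = 14, |E| = 10, number of components = 4.
Since 10 = 14 - 4, the graph is a forest and contains no cycle.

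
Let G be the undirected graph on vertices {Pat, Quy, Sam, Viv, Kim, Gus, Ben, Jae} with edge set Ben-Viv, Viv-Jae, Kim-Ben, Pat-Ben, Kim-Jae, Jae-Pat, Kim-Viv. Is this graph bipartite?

No

The cycle Viv-Kim-Jae-Viv has length 3, which is odd, so the graph is not bipartite.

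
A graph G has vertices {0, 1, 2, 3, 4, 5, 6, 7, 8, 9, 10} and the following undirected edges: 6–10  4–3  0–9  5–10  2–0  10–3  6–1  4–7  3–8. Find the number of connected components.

Component: {0, 2, 9}
Component: {1, 3, 4, 5, 6, 7, 8, 10}

2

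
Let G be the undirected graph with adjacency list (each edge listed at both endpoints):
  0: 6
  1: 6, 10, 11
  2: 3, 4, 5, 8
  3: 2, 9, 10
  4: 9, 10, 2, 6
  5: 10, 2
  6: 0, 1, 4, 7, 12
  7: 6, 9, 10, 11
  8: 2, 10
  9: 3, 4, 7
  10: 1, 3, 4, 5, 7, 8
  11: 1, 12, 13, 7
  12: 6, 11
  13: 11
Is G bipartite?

Color {2, 6, 9, 10, 11} black and {0, 1, 3, 4, 5, 7, 8, 12, 13} white. No edge joins two same-colored vertices, so the graph is bipartite.

Yes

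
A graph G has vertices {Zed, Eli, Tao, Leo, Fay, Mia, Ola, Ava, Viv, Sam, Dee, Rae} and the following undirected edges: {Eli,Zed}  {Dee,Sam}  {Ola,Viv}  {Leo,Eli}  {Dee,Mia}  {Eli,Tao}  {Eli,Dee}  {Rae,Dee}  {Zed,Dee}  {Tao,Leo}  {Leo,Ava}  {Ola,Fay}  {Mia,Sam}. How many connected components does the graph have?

Component: {Fay, Ola, Viv}
Component: {Zed, Eli, Tao, Leo, Mia, Ava, Sam, Dee, Rae}

2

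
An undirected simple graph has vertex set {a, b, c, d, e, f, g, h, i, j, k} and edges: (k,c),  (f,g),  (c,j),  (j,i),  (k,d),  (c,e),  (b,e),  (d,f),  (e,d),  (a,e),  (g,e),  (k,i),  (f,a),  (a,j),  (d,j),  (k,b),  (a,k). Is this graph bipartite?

Partition the vertices as {e, f, h, j, k} vs {a, b, c, d, g, i}. Each listed edge has one endpoint in each part, so the graph is bipartite.

Yes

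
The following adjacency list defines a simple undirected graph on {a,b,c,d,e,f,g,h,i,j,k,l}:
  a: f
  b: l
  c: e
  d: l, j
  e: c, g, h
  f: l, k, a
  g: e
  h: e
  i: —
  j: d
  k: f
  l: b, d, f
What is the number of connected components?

Component: {i}
Component: {c, e, g, h}
Component: {a, b, d, f, j, k, l}

3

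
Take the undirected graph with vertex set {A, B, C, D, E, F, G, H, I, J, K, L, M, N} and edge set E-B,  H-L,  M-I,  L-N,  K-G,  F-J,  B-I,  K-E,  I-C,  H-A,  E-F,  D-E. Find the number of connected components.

2

Component: {A, H, L, N}
Component: {B, C, D, E, F, G, I, J, K, M}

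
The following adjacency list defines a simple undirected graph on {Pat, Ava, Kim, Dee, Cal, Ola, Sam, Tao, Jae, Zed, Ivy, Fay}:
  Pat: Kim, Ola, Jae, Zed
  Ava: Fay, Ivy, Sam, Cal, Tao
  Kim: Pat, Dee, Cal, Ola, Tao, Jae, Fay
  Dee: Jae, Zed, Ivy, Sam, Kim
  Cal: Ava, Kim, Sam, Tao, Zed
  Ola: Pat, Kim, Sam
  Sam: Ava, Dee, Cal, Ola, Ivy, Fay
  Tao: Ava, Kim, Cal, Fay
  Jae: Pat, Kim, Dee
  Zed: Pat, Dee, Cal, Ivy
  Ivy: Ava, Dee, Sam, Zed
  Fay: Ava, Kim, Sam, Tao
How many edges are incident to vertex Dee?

Neighbors of Dee: Kim, Sam, Jae, Zed, Ivy.

5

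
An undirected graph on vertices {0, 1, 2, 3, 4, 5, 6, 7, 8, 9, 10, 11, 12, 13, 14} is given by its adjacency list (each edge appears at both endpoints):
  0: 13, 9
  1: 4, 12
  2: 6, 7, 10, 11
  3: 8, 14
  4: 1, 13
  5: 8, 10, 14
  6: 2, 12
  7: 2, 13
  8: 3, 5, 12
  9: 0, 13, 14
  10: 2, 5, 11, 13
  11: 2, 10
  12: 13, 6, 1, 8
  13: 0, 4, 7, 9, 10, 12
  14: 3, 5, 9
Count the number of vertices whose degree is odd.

4

Degrees: 0:2, 1:2, 2:4, 3:2, 4:2, 5:3, 6:2, 7:2, 8:3, 9:3, 10:4, 11:2, 12:4, 13:6, 14:3
Odd-degree vertices: 5, 8, 9, 14.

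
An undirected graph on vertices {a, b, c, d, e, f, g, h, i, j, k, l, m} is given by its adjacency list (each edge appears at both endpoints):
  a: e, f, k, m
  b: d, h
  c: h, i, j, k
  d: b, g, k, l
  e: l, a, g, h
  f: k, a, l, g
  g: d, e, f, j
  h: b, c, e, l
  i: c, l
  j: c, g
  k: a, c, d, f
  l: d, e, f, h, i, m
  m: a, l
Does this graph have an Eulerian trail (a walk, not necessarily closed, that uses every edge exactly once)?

Degrees: a:4, b:2, c:4, d:4, e:4, f:4, g:4, h:4, i:2, j:2, k:4, l:6, m:2
Odd-degree vertices: none (0 total).
The non-isolated vertices are connected and exactly 0 have odd degree, so an Eulerian trail exists.

Yes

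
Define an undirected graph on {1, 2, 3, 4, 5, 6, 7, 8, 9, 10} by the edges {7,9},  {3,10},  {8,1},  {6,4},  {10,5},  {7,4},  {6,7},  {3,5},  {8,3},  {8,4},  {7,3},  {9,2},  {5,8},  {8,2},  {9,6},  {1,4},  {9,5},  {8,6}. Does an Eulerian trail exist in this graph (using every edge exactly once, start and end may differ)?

Yes

Degrees: 1:2, 2:2, 3:4, 4:4, 5:4, 6:4, 7:4, 8:6, 9:4, 10:2
Odd-degree vertices: none (0 total).
With 0 odd-degree vertices and all edges in one connected piece, an Eulerian trail exists.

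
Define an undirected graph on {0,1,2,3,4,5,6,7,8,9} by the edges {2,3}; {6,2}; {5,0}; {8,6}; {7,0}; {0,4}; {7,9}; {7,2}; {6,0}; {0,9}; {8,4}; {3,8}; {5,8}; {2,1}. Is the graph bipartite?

No

0-7-9-0 is an odd cycle (length 3), and a bipartite graph can contain only even cycles.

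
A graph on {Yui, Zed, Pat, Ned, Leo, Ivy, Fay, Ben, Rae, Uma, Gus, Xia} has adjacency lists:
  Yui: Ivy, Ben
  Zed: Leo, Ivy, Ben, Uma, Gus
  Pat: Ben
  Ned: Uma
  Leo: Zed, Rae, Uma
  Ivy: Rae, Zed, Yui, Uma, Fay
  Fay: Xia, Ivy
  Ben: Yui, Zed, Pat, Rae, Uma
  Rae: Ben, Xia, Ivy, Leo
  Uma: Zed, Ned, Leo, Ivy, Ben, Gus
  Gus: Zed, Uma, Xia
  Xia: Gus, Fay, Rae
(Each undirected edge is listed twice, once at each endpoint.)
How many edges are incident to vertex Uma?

Neighbors of Uma: Zed, Ned, Leo, Ivy, Ben, Gus.

6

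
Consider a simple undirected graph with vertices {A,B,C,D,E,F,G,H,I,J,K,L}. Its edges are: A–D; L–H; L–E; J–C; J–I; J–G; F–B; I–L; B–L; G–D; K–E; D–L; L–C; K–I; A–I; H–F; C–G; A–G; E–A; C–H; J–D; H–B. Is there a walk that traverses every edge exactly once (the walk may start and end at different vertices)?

Yes

Degrees: A:4, B:3, C:4, D:4, E:3, F:2, G:4, H:4, I:4, J:4, K:2, L:6
Odd-degree vertices: B, E (2 total).
The non-isolated vertices are connected and exactly 2 have odd degree, so an Eulerian trail exists (from B to E).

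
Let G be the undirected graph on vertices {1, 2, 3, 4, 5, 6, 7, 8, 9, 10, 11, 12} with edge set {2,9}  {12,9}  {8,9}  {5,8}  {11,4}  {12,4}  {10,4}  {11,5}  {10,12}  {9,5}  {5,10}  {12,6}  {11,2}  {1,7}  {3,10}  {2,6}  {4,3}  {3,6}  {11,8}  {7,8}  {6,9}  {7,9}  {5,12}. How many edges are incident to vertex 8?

4

Neighbors of 8: 5, 7, 9, 11.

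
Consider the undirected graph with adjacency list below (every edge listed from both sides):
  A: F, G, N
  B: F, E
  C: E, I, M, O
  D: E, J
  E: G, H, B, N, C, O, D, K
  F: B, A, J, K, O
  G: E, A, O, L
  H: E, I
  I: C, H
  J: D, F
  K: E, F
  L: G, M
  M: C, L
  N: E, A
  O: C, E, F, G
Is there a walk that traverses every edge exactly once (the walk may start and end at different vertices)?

Yes

Degrees: A:3, B:2, C:4, D:2, E:8, F:5, G:4, H:2, I:2, J:2, K:2, L:2, M:2, N:2, O:4
Odd-degree vertices: A, F (2 total).
The non-isolated vertices are connected and exactly 2 have odd degree, so an Eulerian trail exists (from A to F).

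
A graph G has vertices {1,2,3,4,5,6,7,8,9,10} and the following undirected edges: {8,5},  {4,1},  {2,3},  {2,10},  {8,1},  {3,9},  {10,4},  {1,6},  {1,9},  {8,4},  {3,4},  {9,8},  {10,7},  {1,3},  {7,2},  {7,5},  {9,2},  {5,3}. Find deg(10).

Neighbors of 10: 2, 4, 7.

3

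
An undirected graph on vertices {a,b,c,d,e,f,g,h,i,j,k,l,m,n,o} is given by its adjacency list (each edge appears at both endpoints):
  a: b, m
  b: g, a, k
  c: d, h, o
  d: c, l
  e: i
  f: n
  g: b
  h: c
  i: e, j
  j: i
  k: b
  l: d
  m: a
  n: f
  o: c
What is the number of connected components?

Component: {f, n}
Component: {e, i, j}
Component: {a, b, g, k, m}
Component: {c, d, h, l, o}

4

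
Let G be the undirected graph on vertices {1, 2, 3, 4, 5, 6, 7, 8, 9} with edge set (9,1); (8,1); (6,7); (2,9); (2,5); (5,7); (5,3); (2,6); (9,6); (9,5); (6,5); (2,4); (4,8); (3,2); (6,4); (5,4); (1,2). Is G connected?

A breadth-first search from 1 visits 1, 9, 8, 2, 6, 5, 4, 3, 7 — all 9 vertices — so the graph is connected.

Yes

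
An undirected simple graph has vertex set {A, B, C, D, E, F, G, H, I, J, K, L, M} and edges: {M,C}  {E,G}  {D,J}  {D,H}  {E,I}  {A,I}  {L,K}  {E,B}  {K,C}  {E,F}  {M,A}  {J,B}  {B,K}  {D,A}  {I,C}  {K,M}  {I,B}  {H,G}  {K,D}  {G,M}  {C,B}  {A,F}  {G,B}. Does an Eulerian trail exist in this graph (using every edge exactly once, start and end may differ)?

Yes

Degrees: A:4, B:6, C:4, D:4, E:4, F:2, G:4, H:2, I:4, J:2, K:5, L:1, M:4
Odd-degree vertices: K, L (2 total).
With 2 odd-degree vertices and all edges in one connected piece, an Eulerian trail exists (from K to L).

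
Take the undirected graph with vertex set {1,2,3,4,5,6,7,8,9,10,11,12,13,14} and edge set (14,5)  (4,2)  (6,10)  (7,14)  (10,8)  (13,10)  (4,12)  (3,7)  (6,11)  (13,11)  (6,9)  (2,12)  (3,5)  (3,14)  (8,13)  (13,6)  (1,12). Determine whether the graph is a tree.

No

|V| = 14, |E| = 17.
It splits into 3 components, so it cannot be a tree.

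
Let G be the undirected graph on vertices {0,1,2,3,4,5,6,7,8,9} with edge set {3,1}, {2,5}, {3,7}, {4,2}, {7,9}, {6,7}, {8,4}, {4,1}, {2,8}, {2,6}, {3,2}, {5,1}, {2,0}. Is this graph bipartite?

The cycle 2-8-4-2 has length 3, which is odd, so the graph is not bipartite.

No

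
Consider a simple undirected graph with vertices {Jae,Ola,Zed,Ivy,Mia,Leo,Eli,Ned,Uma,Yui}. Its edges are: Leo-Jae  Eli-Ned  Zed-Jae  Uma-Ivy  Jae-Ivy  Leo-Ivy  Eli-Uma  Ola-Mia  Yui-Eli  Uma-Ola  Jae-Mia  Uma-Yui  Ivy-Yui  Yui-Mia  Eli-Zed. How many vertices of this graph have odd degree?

Degrees: Jae:4, Ola:2, Zed:2, Ivy:4, Mia:3, Leo:2, Eli:4, Ned:1, Uma:4, Yui:4
Odd-degree vertices: Mia, Ned.

2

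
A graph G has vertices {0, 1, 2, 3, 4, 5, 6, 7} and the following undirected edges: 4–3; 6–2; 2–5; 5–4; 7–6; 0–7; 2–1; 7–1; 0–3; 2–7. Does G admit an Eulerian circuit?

Yes

Degrees: 0:2, 1:2, 2:4, 3:2, 4:2, 5:2, 6:2, 7:4
Every vertex has even degree and the edges form a single connected piece, so an Eulerian circuit exists.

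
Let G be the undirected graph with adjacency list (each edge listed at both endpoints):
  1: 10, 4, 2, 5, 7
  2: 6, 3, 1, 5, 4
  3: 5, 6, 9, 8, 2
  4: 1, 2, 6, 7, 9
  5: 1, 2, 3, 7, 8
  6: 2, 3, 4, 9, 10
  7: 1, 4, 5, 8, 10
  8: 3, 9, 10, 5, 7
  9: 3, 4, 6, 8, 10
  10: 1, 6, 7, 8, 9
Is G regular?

Yes

Degrees: 1:5, 2:5, 3:5, 4:5, 5:5, 6:5, 7:5, 8:5, 9:5, 10:5
All degrees equal 5; the graph is regular.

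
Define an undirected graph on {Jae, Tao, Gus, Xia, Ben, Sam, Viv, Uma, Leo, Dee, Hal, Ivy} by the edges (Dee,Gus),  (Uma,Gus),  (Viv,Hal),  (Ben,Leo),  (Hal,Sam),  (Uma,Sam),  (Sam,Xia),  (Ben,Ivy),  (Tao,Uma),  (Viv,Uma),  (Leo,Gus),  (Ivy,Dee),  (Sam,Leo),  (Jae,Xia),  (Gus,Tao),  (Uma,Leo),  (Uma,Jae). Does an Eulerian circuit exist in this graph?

Degrees: Jae:2, Tao:2, Gus:4, Xia:2, Ben:2, Sam:4, Viv:2, Uma:6, Leo:4, Dee:2, Hal:2, Ivy:2
Every vertex has even degree and the edges form a single connected piece, so an Eulerian circuit exists.

Yes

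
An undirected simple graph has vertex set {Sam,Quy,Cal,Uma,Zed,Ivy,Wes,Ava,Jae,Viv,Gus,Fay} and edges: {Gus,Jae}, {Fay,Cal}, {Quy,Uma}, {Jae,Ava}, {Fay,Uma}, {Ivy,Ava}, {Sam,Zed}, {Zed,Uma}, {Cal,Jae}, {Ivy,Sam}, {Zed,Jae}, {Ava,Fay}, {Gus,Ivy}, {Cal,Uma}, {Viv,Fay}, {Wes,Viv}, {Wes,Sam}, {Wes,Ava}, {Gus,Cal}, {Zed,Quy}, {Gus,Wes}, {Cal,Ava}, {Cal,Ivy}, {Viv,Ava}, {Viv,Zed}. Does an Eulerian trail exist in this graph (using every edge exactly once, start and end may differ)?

Degrees: Sam:3, Quy:2, Cal:6, Uma:4, Zed:5, Ivy:4, Wes:4, Ava:6, Jae:4, Viv:4, Gus:4, Fay:4
Odd-degree vertices: Sam, Zed (2 total).
The non-isolated vertices are connected and exactly 2 have odd degree, so an Eulerian trail exists (from Sam to Zed).

Yes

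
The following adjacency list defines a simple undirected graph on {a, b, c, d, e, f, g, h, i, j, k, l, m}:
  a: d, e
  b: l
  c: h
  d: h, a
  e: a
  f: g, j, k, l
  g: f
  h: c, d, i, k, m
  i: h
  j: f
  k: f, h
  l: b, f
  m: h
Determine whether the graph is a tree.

|V| = 13, |E| = 12.
Connected and |E| = |V| - 1, which characterizes a tree.

Yes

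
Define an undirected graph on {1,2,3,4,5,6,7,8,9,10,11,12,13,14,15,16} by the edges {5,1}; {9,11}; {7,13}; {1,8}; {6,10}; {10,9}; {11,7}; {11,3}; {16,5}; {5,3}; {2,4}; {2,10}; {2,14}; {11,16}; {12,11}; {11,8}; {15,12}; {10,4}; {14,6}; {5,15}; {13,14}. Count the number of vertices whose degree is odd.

Degrees: 1:2, 2:3, 3:2, 4:2, 5:4, 6:2, 7:2, 8:2, 9:2, 10:4, 11:6, 12:2, 13:2, 14:3, 15:2, 16:2
Odd-degree vertices: 2, 14.

2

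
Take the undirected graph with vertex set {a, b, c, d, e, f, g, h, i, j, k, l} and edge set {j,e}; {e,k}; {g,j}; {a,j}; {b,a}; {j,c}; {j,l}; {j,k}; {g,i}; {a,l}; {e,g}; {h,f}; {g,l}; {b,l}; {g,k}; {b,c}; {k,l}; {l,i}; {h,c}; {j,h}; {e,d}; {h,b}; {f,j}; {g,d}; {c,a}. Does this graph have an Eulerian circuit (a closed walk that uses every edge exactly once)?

Degrees: a:4, b:4, c:4, d:2, e:4, f:2, g:6, h:4, i:2, j:8, k:4, l:6
Every vertex has even degree and the edges form a single connected piece, so an Eulerian circuit exists.

Yes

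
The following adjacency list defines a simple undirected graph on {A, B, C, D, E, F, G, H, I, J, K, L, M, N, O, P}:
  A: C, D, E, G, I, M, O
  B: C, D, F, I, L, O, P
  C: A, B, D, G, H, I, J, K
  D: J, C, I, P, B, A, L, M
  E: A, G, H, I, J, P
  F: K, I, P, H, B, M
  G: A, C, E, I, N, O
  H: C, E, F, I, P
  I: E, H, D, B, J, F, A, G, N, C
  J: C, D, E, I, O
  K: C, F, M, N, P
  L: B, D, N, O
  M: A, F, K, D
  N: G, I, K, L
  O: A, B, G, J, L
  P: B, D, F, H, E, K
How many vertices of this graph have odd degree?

6

Degrees: A:7, B:7, C:8, D:8, E:6, F:6, G:6, H:5, I:10, J:5, K:5, L:4, M:4, N:4, O:5, P:6
Odd-degree vertices: A, B, H, J, K, O.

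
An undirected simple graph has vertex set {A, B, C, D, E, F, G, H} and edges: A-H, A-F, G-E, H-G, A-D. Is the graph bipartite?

Yes

A valid 2-coloring puts {B, C, D, E, F, H} on one side and {A, G} on the other; every edge crosses between the two sides.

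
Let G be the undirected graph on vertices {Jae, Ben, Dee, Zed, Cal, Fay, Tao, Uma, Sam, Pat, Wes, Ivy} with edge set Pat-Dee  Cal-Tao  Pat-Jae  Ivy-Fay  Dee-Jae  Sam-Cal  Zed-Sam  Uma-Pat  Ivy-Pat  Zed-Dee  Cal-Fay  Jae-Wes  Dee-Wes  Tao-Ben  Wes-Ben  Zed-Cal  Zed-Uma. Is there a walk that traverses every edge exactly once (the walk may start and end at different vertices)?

Yes

Degrees: Jae:3, Ben:2, Dee:4, Zed:4, Cal:4, Fay:2, Tao:2, Uma:2, Sam:2, Pat:4, Wes:3, Ivy:2
Odd-degree vertices: Jae, Wes (2 total).
The non-isolated vertices are connected and exactly 2 have odd degree, so an Eulerian trail exists (from Jae to Wes).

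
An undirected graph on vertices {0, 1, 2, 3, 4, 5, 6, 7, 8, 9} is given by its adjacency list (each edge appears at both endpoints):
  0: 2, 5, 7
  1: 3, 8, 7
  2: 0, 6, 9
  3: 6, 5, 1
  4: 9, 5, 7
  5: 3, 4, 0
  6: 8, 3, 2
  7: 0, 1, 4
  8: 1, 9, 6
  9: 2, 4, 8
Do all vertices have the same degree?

Yes

Degrees: 0:3, 1:3, 2:3, 3:3, 4:3, 5:3, 6:3, 7:3, 8:3, 9:3
All degrees equal 3; the graph is regular.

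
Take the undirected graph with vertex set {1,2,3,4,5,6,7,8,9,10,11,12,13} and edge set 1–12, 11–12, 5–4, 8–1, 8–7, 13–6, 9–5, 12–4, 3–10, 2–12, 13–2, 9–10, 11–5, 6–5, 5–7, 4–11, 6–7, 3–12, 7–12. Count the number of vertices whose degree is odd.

4

Degrees: 1:2, 2:2, 3:2, 4:3, 5:5, 6:3, 7:4, 8:2, 9:2, 10:2, 11:3, 12:6, 13:2
Odd-degree vertices: 4, 5, 6, 11.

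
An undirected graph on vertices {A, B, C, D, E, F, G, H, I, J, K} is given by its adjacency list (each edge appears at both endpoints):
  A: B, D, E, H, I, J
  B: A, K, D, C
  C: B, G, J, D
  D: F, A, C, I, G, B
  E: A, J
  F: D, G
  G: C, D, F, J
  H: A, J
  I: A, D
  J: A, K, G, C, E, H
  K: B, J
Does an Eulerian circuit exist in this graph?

Yes

Degrees: A:6, B:4, C:4, D:6, E:2, F:2, G:4, H:2, I:2, J:6, K:2
All degrees are even and the non-isolated vertices are connected — an Eulerian circuit exists.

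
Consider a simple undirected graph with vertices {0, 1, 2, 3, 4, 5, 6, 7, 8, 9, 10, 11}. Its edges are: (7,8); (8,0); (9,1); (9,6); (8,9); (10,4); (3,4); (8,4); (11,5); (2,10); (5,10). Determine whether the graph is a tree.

Yes

|V| = 12, |E| = 11.
It is connected with exactly 11 edges, hence acyclic — it is a tree.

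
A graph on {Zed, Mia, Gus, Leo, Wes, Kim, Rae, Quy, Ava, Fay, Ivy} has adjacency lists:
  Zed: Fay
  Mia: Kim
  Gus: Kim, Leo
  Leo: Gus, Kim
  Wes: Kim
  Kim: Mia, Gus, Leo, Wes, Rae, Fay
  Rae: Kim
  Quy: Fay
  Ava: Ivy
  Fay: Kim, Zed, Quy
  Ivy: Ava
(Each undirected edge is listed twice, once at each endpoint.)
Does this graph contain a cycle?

|V| = 11, |E| = 10, number of components = 2.
Since 10 > 11 - 2, a cycle must exist; for instance Kim-Leo-Gus-Kim.

Yes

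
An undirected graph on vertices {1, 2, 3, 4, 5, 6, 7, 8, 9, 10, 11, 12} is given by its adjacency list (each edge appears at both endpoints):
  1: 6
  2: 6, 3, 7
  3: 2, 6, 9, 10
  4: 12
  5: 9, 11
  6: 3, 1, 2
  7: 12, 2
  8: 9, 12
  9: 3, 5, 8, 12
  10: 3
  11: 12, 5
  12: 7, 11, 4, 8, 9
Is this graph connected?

A breadth-first search from 1 visits 1, 6, 3, 2, 9, 10, 7, 12, 5, 8, 4, 11 — all 12 vertices — so the graph is connected.

Yes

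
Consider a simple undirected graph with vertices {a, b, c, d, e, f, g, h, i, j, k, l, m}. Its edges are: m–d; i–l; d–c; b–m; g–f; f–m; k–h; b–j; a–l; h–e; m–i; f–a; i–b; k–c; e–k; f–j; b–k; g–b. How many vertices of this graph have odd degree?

2

Degrees: a:2, b:5, c:2, d:2, e:2, f:4, g:2, h:2, i:3, j:2, k:4, l:2, m:4
Odd-degree vertices: b, i.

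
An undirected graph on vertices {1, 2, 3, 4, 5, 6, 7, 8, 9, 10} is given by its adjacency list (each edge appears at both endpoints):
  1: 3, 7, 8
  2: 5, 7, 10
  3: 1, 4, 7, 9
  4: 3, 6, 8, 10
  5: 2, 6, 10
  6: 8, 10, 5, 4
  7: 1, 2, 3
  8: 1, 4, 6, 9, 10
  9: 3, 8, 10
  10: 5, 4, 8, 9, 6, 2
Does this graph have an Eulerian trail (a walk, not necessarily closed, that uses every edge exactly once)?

Degrees: 1:3, 2:3, 3:4, 4:4, 5:3, 6:4, 7:3, 8:5, 9:3, 10:6
Odd-degree vertices: 1, 2, 5, 7, 8, 9 (6 total).
With 6 odd-degree vertices (more than two), no single trail can use every edge.

No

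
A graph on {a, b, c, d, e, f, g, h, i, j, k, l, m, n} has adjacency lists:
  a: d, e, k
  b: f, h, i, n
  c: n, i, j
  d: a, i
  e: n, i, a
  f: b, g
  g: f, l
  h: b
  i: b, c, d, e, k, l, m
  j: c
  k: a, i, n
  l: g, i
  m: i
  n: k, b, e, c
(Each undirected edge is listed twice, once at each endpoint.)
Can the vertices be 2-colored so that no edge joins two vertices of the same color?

No

The cycle b-f-g-l-i-b has length 5, which is odd, so the graph is not bipartite.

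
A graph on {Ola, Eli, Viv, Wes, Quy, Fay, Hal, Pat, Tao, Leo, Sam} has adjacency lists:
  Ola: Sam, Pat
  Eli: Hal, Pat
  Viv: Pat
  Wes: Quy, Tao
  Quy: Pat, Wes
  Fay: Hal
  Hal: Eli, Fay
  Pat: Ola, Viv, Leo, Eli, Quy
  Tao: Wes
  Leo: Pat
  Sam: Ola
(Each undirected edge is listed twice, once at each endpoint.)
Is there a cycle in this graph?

The graph has 11 vertices, 10 edges, and 1 connected component.
Since 10 = 11 - 1, the graph is a forest and contains no cycle.

No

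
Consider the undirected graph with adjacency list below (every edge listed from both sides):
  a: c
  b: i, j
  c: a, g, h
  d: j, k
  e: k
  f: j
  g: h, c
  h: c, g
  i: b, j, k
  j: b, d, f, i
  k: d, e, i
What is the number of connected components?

Component: {a, c, g, h}
Component: {b, d, e, f, i, j, k}

2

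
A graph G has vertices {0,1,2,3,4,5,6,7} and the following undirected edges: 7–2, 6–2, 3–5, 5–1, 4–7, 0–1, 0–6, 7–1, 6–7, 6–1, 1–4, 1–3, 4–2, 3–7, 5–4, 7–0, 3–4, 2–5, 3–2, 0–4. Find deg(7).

Neighbors of 7: 0, 1, 2, 3, 4, 6.

6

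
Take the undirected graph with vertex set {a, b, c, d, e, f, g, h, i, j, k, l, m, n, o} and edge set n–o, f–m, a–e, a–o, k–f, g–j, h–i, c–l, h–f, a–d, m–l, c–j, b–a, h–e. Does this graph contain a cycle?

No

|V| = 15, |E| = 14, number of components = 1.
A forest on 15 vertices with 1 component has exactly 14 edges, which matches — so no cycle.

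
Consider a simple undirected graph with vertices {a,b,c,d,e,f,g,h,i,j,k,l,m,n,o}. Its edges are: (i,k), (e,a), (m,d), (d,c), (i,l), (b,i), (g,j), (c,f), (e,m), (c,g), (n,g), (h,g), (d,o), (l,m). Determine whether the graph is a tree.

Yes

|V| = 15, |E| = 14.
It is connected with exactly 14 edges, hence acyclic — it is a tree.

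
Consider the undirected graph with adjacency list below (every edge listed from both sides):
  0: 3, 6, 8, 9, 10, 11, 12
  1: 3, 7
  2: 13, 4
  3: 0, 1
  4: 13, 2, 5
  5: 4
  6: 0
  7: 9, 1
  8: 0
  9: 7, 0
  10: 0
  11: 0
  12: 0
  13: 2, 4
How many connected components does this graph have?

Component: {2, 4, 5, 13}
Component: {0, 1, 3, 6, 7, 8, 9, 10, 11, 12}

2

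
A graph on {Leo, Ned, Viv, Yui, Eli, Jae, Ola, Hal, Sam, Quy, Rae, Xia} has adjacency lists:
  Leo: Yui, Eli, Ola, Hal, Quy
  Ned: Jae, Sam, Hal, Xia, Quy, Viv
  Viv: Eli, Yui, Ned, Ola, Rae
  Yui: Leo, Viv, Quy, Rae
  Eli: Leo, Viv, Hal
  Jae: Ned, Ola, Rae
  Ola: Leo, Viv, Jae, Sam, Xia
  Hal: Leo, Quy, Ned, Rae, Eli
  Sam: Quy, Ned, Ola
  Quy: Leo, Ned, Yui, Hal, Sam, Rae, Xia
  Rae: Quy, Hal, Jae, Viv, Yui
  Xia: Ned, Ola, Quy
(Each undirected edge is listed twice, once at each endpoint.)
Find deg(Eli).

3

Neighbors of Eli: Leo, Viv, Hal.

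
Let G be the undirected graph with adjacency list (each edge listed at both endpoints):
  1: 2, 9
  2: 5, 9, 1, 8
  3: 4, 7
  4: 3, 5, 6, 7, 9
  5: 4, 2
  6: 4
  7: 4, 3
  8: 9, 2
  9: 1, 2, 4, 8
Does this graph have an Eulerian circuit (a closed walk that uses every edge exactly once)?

Degrees: 1:2, 2:4, 3:2, 4:5, 5:2, 6:1, 7:2, 8:2, 9:4
4, 6 have odd degree; an Eulerian circuit needs every degree to be even, so none exists.

No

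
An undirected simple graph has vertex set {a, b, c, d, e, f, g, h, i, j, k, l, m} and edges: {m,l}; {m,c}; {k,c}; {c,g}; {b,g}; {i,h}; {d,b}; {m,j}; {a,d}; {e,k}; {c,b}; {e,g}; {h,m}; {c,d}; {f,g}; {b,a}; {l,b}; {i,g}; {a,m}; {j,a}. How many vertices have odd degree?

Degrees: a:4, b:5, c:5, d:3, e:2, f:1, g:5, h:2, i:2, j:2, k:2, l:2, m:5
Odd-degree vertices: b, c, d, f, g, m.

6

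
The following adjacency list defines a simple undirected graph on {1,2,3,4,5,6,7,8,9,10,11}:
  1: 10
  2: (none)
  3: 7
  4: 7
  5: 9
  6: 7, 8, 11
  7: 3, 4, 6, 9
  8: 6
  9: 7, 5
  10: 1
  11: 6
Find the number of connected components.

Component: {2}
Component: {1, 10}
Component: {3, 4, 5, 6, 7, 8, 9, 11}

3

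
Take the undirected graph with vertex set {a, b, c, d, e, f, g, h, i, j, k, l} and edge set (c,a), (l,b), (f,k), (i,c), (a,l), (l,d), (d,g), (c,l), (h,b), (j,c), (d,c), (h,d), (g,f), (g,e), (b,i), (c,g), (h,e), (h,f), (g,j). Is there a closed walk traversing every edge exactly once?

Degrees: a:2, b:3, c:6, d:4, e:2, f:3, g:5, h:4, i:2, j:2, k:1, l:4
Vertices with odd degree: b, f, g, k. An Eulerian circuit requires all degrees even.

No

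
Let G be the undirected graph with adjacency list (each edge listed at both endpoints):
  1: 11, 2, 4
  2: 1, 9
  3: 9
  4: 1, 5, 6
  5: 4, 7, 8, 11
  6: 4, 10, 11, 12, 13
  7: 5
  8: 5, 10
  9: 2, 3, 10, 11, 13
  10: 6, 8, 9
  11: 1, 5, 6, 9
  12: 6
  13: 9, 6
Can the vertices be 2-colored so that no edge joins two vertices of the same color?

No

11-5-8-10-9-11 is an odd cycle (length 5), and a bipartite graph can contain only even cycles.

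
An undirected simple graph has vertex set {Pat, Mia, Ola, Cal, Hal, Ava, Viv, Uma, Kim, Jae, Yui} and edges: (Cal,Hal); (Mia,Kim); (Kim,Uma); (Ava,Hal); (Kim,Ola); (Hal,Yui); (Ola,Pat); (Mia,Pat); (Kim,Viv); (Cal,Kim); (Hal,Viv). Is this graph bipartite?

Yes

Color {Mia, Ola, Cal, Ava, Viv, Uma, Jae, Yui} black and {Pat, Hal, Kim} white. No edge joins two same-colored vertices, so the graph is bipartite.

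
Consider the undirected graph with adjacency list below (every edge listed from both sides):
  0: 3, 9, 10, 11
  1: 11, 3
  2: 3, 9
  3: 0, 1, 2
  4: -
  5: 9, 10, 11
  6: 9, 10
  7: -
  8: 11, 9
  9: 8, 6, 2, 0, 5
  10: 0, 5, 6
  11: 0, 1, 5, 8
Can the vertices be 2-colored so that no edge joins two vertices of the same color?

Yes

Color {3, 4, 7, 9, 10, 11} black and {0, 1, 2, 5, 6, 8} white. No edge joins two same-colored vertices, so the graph is bipartite.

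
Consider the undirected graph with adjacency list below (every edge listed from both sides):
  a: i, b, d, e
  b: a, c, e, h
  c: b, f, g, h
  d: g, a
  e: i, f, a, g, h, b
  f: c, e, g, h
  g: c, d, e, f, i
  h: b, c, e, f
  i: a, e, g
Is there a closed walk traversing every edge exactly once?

Degrees: a:4, b:4, c:4, d:2, e:6, f:4, g:5, h:4, i:3
Vertices with odd degree: g, i. An Eulerian circuit requires all degrees even.

No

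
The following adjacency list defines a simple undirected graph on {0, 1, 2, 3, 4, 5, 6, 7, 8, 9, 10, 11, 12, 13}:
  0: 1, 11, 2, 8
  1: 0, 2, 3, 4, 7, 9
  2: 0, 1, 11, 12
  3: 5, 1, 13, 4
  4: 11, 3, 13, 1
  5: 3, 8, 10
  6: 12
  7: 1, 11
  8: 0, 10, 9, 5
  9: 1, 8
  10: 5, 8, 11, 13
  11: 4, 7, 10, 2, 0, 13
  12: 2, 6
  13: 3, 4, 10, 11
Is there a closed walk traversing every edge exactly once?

No

Degrees: 0:4, 1:6, 2:4, 3:4, 4:4, 5:3, 6:1, 7:2, 8:4, 9:2, 10:4, 11:6, 12:2, 13:4
Vertices with odd degree: 5, 6. An Eulerian circuit requires all degrees even.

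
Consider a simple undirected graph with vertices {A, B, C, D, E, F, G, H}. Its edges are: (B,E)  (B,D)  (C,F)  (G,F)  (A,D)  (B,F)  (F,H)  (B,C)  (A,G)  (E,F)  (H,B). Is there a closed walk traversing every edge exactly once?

No

Degrees: A:2, B:5, C:2, D:2, E:2, F:5, G:2, H:2
Vertices with odd degree: B, F. An Eulerian circuit requires all degrees even.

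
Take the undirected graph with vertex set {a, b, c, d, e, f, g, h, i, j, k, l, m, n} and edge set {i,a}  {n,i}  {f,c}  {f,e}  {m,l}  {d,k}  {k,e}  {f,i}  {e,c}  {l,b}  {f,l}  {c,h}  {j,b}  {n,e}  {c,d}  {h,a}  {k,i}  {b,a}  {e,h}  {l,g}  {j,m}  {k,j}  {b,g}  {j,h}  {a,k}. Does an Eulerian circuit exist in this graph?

Degrees: a:4, b:4, c:4, d:2, e:5, f:4, g:2, h:4, i:4, j:4, k:5, l:4, m:2, n:2
e, k have odd degree; an Eulerian circuit needs every degree to be even, so none exists.

No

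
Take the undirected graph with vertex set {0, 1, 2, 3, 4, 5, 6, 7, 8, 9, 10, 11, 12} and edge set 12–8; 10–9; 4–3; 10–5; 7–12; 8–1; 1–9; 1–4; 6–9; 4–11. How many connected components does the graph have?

3

Component: {0}
Component: {2}
Component: {1, 3, 4, 5, 6, 7, 8, 9, 10, 11, 12}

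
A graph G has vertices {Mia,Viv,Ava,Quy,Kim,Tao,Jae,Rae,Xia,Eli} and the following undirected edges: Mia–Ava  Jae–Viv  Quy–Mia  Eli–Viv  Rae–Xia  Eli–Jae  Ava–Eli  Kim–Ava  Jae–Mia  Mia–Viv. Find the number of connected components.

Component: {Tao}
Component: {Rae, Xia}
Component: {Mia, Viv, Ava, Quy, Kim, Jae, Eli}

3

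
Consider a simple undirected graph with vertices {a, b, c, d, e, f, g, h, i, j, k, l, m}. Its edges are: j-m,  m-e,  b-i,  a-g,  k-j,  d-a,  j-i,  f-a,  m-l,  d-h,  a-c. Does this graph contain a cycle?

No

The graph has 13 vertices, 11 edges, and 2 connected components.
Since 11 = 13 - 2, the graph is a forest and contains no cycle.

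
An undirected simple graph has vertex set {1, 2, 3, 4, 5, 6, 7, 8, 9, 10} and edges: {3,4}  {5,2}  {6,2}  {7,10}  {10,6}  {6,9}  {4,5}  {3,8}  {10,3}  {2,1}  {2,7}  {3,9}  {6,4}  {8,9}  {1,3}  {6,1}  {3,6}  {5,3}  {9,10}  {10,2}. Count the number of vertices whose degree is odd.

6

Degrees: 1:3, 2:5, 3:7, 4:3, 5:3, 6:6, 7:2, 8:2, 9:4, 10:5
Odd-degree vertices: 1, 2, 3, 4, 5, 10.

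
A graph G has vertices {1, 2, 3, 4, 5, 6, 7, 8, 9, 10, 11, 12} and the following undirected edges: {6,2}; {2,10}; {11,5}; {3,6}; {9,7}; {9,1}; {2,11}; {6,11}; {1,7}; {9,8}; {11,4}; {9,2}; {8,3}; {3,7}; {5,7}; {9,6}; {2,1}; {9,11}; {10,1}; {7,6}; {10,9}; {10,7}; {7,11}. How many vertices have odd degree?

6

Degrees: 1:4, 2:5, 3:3, 4:1, 5:2, 6:5, 7:7, 8:2, 9:7, 10:4, 11:6, 12:0
Odd-degree vertices: 2, 3, 4, 6, 7, 9.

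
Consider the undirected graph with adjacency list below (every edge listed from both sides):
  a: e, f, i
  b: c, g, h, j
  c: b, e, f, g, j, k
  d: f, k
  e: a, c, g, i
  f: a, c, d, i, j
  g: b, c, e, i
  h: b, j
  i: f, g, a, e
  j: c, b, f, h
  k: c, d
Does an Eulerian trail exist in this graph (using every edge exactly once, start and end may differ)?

Degrees: a:3, b:4, c:6, d:2, e:4, f:5, g:4, h:2, i:4, j:4, k:2
Odd-degree vertices: a, f (2 total).
With 2 odd-degree vertices and all edges in one connected piece, an Eulerian trail exists (from a to f).

Yes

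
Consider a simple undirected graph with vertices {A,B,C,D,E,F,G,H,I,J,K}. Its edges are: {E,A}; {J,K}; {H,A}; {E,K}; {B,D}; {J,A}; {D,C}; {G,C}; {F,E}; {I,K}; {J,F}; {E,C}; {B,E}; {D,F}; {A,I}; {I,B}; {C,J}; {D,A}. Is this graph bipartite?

Color {D, E, G, H, I, J} black and {A, B, C, F, K} white. No edge joins two same-colored vertices, so the graph is bipartite.

Yes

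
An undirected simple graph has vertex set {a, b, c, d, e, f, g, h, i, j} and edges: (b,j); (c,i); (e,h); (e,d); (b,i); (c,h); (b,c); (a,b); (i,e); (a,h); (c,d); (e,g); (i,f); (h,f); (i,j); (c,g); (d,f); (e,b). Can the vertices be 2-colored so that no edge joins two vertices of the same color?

No

The cycle i-b-j-i has length 3, which is odd, so the graph is not bipartite.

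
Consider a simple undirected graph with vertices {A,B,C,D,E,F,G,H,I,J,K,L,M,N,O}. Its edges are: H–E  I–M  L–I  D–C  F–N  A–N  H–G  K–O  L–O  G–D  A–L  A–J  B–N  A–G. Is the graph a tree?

Yes

The graph has 15 vertices and 14 edges.
It is connected with exactly 14 edges, hence acyclic — it is a tree.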